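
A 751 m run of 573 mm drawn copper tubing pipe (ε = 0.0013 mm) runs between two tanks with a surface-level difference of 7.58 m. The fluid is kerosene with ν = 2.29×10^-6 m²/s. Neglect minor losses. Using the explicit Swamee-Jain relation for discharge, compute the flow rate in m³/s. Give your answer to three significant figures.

Swamee-Jain (Type II): Q = -0.965·√(gD⁵h_f/L)·ln[ε/(3.7D) + √(3.17ν²L/(gD³h_f))]
√(gD⁵h_f/L) = √(9.81·0.573⁵·7.58/751) = 0.07821
ε/(3.7D) = 6.13×10^-7; √(3.17ν²L/(gD³h_f)) = 2.99×10^-5
Q = -0.965·0.07821·ln(3.049×10^-5) = 0.7847 m³/s
Check: V = 3.04 m/s, Re = 7.61×10^5, f = 0.01221, h_f = 7.55 m ≈ 7.58 m ✓

Q ≈ 0.785 m³/s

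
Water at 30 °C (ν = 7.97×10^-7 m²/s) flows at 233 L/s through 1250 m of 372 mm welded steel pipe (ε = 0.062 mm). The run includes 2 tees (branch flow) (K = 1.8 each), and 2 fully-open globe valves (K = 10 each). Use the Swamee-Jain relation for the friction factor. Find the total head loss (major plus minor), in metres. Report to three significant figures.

H_L ≈ 16.9 m

V = 4Q/(πD²) = 2.144 m/s; V²/2g = 0.2342 m
Re = 1.00×10^6, ε/D = 1.67×10^-4 → f = 0.01439 (Swamee-Jain)
Major: h_f = f(L/D)·V²/2g = 0.01439·3360·0.2342 = 11.33 m
Minor: ΣK = 23.6; h_m = ΣK·V²/2g = 5.528 m
Total H_L = 11.33 + 5.528 = 16.85 m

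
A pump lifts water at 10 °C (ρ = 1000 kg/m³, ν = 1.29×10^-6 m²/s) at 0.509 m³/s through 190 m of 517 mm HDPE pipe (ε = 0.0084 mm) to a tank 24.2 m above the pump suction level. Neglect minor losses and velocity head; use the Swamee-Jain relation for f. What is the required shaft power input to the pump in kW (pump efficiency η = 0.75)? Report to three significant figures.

P_shaft ≈ 170 kW

V = 4Q/(πD²) = 2.425 m/s; Re = 9.72×10^5; ε/D = 1.62×10^-5; f = 0.01205
h_f = f(L/D)V²/2g = 1.327 m
Total head H = z + h_f = 24.2 + 1.327 = 25.53 m
P_hyd = ρgQH = 1000·9.81·0.509·25.53 = 127.5 kW
P_shaft = P_hyd/η = 127.5/0.75 = 169.9 kW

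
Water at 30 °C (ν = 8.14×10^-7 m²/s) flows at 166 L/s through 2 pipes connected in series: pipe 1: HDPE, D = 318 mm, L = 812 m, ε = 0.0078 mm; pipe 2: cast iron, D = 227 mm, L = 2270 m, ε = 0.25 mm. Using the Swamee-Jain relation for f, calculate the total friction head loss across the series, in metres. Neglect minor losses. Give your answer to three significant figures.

Pipe 1: V = 2.090 m/s, Re = 8.17×10^5, ε/D = 2.45×10^-5, f = 0.01252, h_1 = f(L/D)V²/2g = 7.120 m
Pipe 2: V = 4.102 m/s, Re = 1.14×10^6, ε/D = 0.00110, f = 0.02043, h_2 = f(L/D)V²/2g = 175.2 m
Series → Q common, losses add: H = Σh = 182.3 m

H ≈ 182 m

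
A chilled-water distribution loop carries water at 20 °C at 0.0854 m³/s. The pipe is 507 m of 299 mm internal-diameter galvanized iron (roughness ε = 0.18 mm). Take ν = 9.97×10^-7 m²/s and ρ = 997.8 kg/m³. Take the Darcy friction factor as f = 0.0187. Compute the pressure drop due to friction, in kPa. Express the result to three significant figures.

V = 4Q/(πD²) = 4·0.0854/(π·0.299²) = 1.216 m/s
h_f = f(L/D)V²/(2g) = 0.01870·(507/0.299)·1.216²/(2·9.81) = 2.391 m
Δp = ρg·h_f = 997.8·9.81·2.391 = 23.40 kPa

Δp ≈ 23.4 kPa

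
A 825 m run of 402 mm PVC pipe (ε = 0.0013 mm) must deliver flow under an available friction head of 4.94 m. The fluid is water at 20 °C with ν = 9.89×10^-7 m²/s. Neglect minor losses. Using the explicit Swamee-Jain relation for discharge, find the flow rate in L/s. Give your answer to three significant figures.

Q ≈ 250 L/s

Swamee-Jain (Type II): Q = -0.965·√(gD⁵h_f/L)·ln[ε/(3.7D) + √(3.17ν²L/(gD³h_f))]
√(gD⁵h_f/L) = √(9.81·0.402⁵·4.94/825) = 0.02483
ε/(3.7D) = 8.74×10^-7; √(3.17ν²L/(gD³h_f)) = 2.85×10^-5
Q = -0.965·0.02483·ln(2.938×10^-5) = 0.2501 m³/s
Check: V = 1.97 m/s, Re = 8.01×10^5, f = 0.01212, h_f = 4.92 m ≈ 4.94 m ✓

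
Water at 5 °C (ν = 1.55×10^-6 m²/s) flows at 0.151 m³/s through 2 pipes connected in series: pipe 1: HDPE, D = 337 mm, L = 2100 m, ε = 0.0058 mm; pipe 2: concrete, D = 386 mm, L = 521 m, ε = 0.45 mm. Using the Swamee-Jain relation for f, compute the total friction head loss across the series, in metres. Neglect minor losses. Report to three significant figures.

Pipe 1: V = 1.693 m/s, Re = 3.68×10^5, ε/D = 1.72×10^-5, f = 0.01407, h_1 = f(L/D)V²/2g = 12.80 m
Pipe 2: V = 1.290 m/s, Re = 3.21×10^5, ε/D = 0.00117, f = 0.02135, h_2 = f(L/D)V²/2g = 2.446 m
Series → Q common, losses add: H = Σh = 15.25 m

H ≈ 15.2 m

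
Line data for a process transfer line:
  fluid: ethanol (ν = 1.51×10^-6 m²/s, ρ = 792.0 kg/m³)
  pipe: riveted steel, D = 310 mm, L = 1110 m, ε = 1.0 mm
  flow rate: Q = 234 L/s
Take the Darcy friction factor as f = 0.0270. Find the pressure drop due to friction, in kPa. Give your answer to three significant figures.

V = 4Q/(πD²) = 4·0.234/(π·0.310²) = 3.100 m/s
h_f = f(L/D)V²/(2g) = 0.02700·(1110/0.310)·3.100²/(2·9.81) = 47.36 m
Δp = ρg·h_f = 792.0·9.81·47.36 = 368.0 kPa

Δp ≈ 368 kPa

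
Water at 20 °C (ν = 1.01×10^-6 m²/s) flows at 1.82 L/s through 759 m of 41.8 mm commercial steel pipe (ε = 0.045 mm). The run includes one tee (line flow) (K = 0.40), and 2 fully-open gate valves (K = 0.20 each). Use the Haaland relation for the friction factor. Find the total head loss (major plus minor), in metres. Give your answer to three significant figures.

H_L ≈ 38.6 m

V = 4Q/(πD²) = 1.326 m/s; V²/2g = 0.08965 m
Re = 5.49×10^4, ε/D = 0.00108 → f = 0.02366 (Haaland)
Major: h_f = f(L/D)·V²/2g = 0.02366·18158·0.08965 = 38.52 m
Minor: ΣK = 0.800; h_m = ΣK·V²/2g = 0.07172 m
Total H_L = 38.52 + 0.07172 = 38.59 m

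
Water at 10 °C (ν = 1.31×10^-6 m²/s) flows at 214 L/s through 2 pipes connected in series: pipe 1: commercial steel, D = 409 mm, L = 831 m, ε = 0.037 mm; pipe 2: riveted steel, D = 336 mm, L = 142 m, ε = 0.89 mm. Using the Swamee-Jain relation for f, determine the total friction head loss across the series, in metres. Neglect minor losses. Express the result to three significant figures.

H ≈ 7.15 m

Pipe 1: V = 1.629 m/s, Re = 5.09×10^5, ε/D = 9.05×10^-5, f = 0.01433, h_1 = f(L/D)V²/2g = 3.936 m
Pipe 2: V = 2.413 m/s, Re = 6.19×10^5, ε/D = 0.00265, f = 0.02561, h_2 = f(L/D)V²/2g = 3.213 m
Series → Q common, losses add: H = Σh = 7.149 m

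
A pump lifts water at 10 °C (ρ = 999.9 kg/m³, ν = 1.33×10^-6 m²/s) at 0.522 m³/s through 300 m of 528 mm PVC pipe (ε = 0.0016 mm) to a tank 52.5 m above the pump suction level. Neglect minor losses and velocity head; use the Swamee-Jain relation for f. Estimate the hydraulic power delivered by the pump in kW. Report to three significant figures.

V = 4Q/(πD²) = 2.384 m/s; Re = 9.46×10^5; ε/D = 3.03×10^-6; f = 0.01179
h_f = f(L/D)V²/2g = 1.940 m
Total head H = z + h_f = 52.5 + 1.940 = 54.44 m
P_hyd = ρgQH = 999.9·9.81·0.522·54.44 = 278.8 kW

P_hyd ≈ 279 kW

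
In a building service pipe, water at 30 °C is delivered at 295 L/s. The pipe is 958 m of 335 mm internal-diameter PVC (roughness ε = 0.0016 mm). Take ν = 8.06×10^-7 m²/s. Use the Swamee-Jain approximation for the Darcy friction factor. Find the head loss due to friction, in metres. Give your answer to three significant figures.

V = 4Q/(πD²) = 4·0.295/(π·0.335²) = 3.347 m/s
Re = VD/ν = 3.347·0.335/8.06×10^-7 = 1.39×10^6 → turbulent
ε/D = 0.0016/335 = 4.78×10^-6
Swamee-Jain: f = 0.01114
h_f = f(L/D)V²/(2g) = 0.01114·(958/0.335)·3.347²/(2·9.81) = 18.18 m

h_f ≈ 18.2 m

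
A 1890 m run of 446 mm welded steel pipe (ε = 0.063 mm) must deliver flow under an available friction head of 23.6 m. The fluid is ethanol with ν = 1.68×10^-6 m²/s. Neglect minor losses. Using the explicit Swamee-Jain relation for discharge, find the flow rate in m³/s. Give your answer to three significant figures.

Swamee-Jain (Type II): Q = -0.965·√(gD⁵h_f/L)·ln[ε/(3.7D) + √(3.17ν²L/(gD³h_f))]
√(gD⁵h_f/L) = √(9.81·0.446⁵·23.6/1890) = 0.04649
ε/(3.7D) = 3.82×10^-5; √(3.17ν²L/(gD³h_f)) = 2.87×10^-5
Q = -0.965·0.04649·ln(6.687×10^-5) = 0.4313 m³/s
Check: V = 2.76 m/s, Re = 7.33×10^5, f = 0.01441, h_f = 23.7 m ≈ 23.6 m ✓

Q ≈ 0.431 m³/s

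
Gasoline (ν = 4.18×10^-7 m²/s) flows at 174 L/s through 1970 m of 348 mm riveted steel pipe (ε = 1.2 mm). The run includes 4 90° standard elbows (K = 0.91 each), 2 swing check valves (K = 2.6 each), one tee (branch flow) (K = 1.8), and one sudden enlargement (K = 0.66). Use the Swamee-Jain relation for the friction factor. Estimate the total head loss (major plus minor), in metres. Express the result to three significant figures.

V = 4Q/(πD²) = 1.829 m/s; V²/2g = 0.1706 m
Re = 1.52×10^6, ε/D = 0.00345 → f = 0.02735 (Swamee-Jain)
Major: h_f = f(L/D)·V²/2g = 0.02735·5661·0.1706 = 26.41 m
Minor: ΣK = 11.3; h_m = ΣK·V²/2g = 1.927 m
Total H_L = 26.41 + 1.927 = 28.34 m

H_L ≈ 28.3 m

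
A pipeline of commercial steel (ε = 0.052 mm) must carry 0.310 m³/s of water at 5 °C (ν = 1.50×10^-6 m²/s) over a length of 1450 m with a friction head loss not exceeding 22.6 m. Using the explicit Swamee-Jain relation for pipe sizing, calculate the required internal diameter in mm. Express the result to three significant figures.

Swamee-Jain (Type III): D = 0.66·[ε^1.25·(LQ²/(gh_f))^4.75 + ν·Q^9.4·(L/(gh_f))^5.2]^0.04
LQ²/(gh_f) = 0.6285; L/(gh_f) = 6.540
Term 1 = ε^1.25·(…)^4.75 = 4.86×10^-7; Term 2 = ν·Q^9.4·(…)^5.2 = 4.32×10^-7
D = 0.66·(4.86×10^-7 + 4.32×10^-7)^0.04 = 0.3785 m = 379 mm
Check: V = 2.76 m/s, Re = 6.95×10^5, f = 0.01443, h_f = 21.4 m ≈ 22.6 m ✓

D ≈ 379 mm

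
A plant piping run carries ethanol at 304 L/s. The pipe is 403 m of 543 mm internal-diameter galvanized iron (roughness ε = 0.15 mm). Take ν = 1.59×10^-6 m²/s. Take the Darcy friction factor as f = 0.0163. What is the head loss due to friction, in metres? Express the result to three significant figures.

V = 4Q/(πD²) = 4·0.304/(π·0.543²) = 1.313 m/s
h_f = f(L/D)V²/(2g) = 0.01630·(403/0.543)·1.313²/(2·9.81) = 1.063 m

h_f ≈ 1.06 m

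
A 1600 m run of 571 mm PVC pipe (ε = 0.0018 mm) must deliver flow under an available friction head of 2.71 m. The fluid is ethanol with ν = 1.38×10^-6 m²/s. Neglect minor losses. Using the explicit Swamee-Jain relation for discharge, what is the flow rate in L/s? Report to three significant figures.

Swamee-Jain (Type II): Q = -0.965·√(gD⁵h_f/L)·ln[ε/(3.7D) + √(3.17ν²L/(gD³h_f))]
√(gD⁵h_f/L) = √(9.81·0.571⁵·2.71/1600) = 0.03176
ε/(3.7D) = 8.52×10^-7; √(3.17ν²L/(gD³h_f)) = 4.42×10^-5
Q = -0.965·0.03176·ln(4.503×10^-5) = 0.3067 m³/s
Check: V = 1.20 m/s, Re = 4.96×10^5, f = 0.01316, h_f = 2.70 m ≈ 2.71 m ✓

Q ≈ 307 L/s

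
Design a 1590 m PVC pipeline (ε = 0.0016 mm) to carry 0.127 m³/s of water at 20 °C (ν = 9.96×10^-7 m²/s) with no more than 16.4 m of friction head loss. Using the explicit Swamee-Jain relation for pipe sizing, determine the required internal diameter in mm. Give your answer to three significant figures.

D ≈ 282 mm

Swamee-Jain (Type III): D = 0.66·[ε^1.25·(LQ²/(gh_f))^4.75 + ν·Q^9.4·(L/(gh_f))^5.2]^0.04
LQ²/(gh_f) = 0.1594; L/(gh_f) = 9.883
Term 1 = ε^1.25·(…)^4.75 = 9.27×10^-12; Term 2 = ν·Q^9.4·(…)^5.2 = 5.59×10^-10
D = 0.66·(9.27×10^-12 + 5.59×10^-10)^0.04 = 0.2817 m = 282 mm
Check: V = 2.04 m/s, Re = 5.76×10^5, f = 0.01286, h_f = 15.4 m ≈ 16.4 m ✓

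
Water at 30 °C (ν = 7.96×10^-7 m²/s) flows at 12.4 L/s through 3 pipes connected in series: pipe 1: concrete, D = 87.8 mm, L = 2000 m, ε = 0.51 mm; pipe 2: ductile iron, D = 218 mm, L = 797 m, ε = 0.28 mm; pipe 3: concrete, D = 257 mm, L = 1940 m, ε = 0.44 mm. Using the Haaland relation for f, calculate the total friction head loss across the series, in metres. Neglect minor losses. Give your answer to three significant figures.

Pipe 1: V = 2.048 m/s, Re = 2.26×10^5, ε/D = 0.00581, f = 0.03221, h_1 = f(L/D)V²/2g = 156.8 m
Pipe 2: V = 0.3322 m/s, Re = 9.10×10^4, ε/D = 0.00128, f = 0.02308, h_2 = f(L/D)V²/2g = 0.4747 m
Pipe 3: V = 0.2390 m/s, Re = 7.72×10^4, ε/D = 0.00171, f = 0.02463, h_3 = f(L/D)V²/2g = 0.5414 m
Series → Q common, losses add: H = Σh = 157.9 m

H ≈ 158 m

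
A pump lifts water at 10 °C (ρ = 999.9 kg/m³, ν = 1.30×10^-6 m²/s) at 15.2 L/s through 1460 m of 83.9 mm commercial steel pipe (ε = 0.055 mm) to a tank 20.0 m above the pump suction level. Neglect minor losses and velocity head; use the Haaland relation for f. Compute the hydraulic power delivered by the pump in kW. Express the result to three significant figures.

V = 4Q/(πD²) = 2.749 m/s; Re = 1.77×10^5; ε/D = 6.56×10^-4; f = 0.01959
h_f = f(L/D)V²/2g = 131.4 m
Total head H = z + h_f = 20.0 + 131.4 = 151.4 m
P_hyd = ρgQH = 999.9·9.81·0.0152·151.4 = 22.57 kW

P_hyd ≈ 22.6 kW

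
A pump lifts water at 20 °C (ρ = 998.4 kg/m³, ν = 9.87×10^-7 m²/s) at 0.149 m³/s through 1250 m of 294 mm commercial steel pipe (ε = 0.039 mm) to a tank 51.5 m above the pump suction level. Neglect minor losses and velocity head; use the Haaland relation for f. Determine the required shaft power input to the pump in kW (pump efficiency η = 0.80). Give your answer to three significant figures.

V = 4Q/(πD²) = 2.195 m/s; Re = 6.54×10^5; ε/D = 1.33×10^-4; f = 0.01425
h_f = f(L/D)V²/2g = 14.88 m
Total head H = z + h_f = 51.5 + 14.88 = 66.38 m
P_hyd = ρgQH = 998.4·9.81·0.149·66.38 = 96.87 kW
P_shaft = P_hyd/η = 96.87/0.80 = 121.1 kW

P_shaft ≈ 121 kW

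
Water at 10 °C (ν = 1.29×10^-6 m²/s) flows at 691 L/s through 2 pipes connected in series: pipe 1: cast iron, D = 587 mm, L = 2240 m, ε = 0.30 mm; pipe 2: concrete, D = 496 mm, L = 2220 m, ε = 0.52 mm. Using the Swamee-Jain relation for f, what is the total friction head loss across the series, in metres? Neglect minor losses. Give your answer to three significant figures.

Pipe 1: V = 2.553 m/s, Re = 1.16×10^6, ε/D = 5.11×10^-4, f = 0.01730, h_1 = f(L/D)V²/2g = 21.94 m
Pipe 2: V = 3.576 m/s, Re = 1.38×10^6, ε/D = 0.00105, f = 0.02015, h_2 = f(L/D)V²/2g = 58.80 m
Series → Q common, losses add: H = Σh = 80.74 m

H ≈ 80.7 m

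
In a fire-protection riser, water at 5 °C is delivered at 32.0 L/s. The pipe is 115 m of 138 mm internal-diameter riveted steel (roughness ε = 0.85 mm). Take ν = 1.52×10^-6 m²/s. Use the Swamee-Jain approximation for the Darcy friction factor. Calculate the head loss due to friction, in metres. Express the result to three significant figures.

h_f ≈ 6.41 m

V = 4Q/(πD²) = 4·0.0320/(π·0.138²) = 2.139 m/s
Re = VD/ν = 2.139·0.138/1.52×10^-6 = 1.94×10^5 → turbulent
ε/D = 0.85/138 = 0.00616
Swamee-Jain: f = 0.03298
h_f = f(L/D)V²/(2g) = 0.03298·(115/0.138)·2.139²/(2·9.81) = 6.411 m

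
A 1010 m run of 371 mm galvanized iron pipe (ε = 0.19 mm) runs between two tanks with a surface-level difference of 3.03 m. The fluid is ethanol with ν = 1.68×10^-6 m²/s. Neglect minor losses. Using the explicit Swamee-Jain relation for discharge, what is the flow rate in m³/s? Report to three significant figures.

Q ≈ 0.117 m³/s

Swamee-Jain (Type II): Q = -0.965·√(gD⁵h_f/L)·ln[ε/(3.7D) + √(3.17ν²L/(gD³h_f))]
√(gD⁵h_f/L) = √(9.81·0.371⁵·3.03/1010) = 0.01438
ε/(3.7D) = 1.38×10^-4; √(3.17ν²L/(gD³h_f)) = 7.72×10^-5
Q = -0.965·0.01438·ln(2.156×10^-4) = 0.1172 m³/s
Check: V = 1.08 m/s, Re = 2.39×10^5, f = 0.01871, h_f = 3.05 m ≈ 3.03 m ✓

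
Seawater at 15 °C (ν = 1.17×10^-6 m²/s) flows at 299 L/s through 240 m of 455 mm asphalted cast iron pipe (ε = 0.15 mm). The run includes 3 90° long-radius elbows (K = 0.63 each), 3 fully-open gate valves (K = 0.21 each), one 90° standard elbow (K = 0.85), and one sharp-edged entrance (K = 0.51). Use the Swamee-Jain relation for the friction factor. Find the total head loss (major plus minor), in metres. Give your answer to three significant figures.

V = 4Q/(πD²) = 1.839 m/s; V²/2g = 0.1724 m
Re = 7.15×10^5, ε/D = 3.30×10^-4 → f = 0.01626 (Swamee-Jain)
Major: h_f = f(L/D)·V²/2g = 0.01626·527.5·0.1724 = 1.478 m
Minor: ΣK = 3.88; h_m = ΣK·V²/2g = 0.6687 m
Total H_L = 1.478 + 0.6687 = 2.147 m

H_L ≈ 2.15 m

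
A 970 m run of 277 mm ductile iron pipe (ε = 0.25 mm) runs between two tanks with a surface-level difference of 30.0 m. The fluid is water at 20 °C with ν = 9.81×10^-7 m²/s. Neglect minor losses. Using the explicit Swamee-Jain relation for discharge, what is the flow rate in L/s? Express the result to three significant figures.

Swamee-Jain (Type II): Q = -0.965·√(gD⁵h_f/L)·ln[ε/(3.7D) + √(3.17ν²L/(gD³h_f))]
√(gD⁵h_f/L) = √(9.81·0.277⁵·30.0/970) = 0.02224
ε/(3.7D) = 2.44×10^-4; √(3.17ν²L/(gD³h_f)) = 2.18×10^-5
Q = -0.965·0.02224·ln(2.657×10^-4) = 0.1767 m³/s
Check: V = 2.93 m/s, Re = 8.28×10^5, f = 0.01965, h_f = 30.2 m ≈ 30.0 m ✓

Q ≈ 177 L/s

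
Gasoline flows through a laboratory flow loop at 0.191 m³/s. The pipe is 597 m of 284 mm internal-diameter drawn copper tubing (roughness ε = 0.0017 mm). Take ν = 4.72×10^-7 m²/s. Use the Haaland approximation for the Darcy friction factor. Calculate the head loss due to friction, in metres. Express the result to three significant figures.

h_f ≈ 10.4 m

V = 4Q/(πD²) = 4·0.191/(π·0.284²) = 3.015 m/s
Re = VD/ν = 3.015·0.284/4.72×10^-7 = 1.81×10^6 → turbulent
ε/D = 0.0017/284 = 5.99×10^-6
Haaland: f = 0.01067
h_f = f(L/D)V²/(2g) = 0.01067·(597/0.284)·3.015²/(2·9.81) = 10.39 m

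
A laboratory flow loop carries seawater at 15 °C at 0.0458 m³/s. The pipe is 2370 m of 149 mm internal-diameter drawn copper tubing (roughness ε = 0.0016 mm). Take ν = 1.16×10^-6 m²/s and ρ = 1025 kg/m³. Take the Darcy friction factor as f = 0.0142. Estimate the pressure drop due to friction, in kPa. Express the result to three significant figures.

V = 4Q/(πD²) = 4·0.0458/(π·0.149²) = 2.627 m/s
h_f = f(L/D)V²/(2g) = 0.01420·(2370/0.149)·2.627²/(2·9.81) = 79.43 m
Δp = ρg·h_f = 1025·9.81·79.43 = 798.6 kPa

Δp ≈ 799 kPa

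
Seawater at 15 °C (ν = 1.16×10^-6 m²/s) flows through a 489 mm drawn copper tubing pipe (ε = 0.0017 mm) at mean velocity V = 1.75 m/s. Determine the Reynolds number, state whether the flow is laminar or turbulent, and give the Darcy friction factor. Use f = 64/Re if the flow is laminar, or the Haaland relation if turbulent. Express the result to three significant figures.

Re = VD/ν = 1.750·0.489/1.16×10^-6 = 7.38×10^5
Re > 4000 → turbulent; ε/D = 3.48×10^-6
Haaland: f = 0.01225

Re ≈ 7.38×10^5; turbulent; f ≈ 0.0122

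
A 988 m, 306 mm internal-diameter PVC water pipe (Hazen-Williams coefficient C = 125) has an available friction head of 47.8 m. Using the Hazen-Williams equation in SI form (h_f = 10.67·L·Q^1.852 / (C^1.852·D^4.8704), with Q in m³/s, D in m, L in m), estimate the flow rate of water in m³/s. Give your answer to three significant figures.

Rearranging: Q = [h_f·C^1.852·D^4.8704 / (10.67·L)]^(1/1.852)
Q = [47.8·125^1.852·0.306^4.8704 / (10.67·988)]^0.540 = 0.3014 m³/s

Q ≈ 0.301 m³/s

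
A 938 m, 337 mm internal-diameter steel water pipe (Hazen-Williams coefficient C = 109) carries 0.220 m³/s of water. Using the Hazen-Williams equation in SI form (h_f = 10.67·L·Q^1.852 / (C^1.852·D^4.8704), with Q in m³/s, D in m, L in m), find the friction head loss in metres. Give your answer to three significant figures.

h_f = 10.67·938·0.220^1.852 / (109^1.852·0.337^4.8704) = 20.41 m

h_f ≈ 20.4 m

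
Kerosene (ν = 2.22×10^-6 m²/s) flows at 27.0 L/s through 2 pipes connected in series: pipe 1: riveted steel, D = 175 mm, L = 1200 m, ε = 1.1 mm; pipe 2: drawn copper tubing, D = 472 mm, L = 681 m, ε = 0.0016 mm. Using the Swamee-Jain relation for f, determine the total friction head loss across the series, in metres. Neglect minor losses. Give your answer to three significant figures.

H ≈ 14.9 m

Pipe 1: V = 1.123 m/s, Re = 8.85×10^4, ε/D = 0.00629, f = 0.03377, h_1 = f(L/D)V²/2g = 14.87 m
Pipe 2: V = 0.1543 m/s, Re = 3.28×10^4, ε/D = 3.39×10^-6, f = 0.02289, h_2 = f(L/D)V²/2g = 0.04008 m
Series → Q common, losses add: H = Σh = 14.91 m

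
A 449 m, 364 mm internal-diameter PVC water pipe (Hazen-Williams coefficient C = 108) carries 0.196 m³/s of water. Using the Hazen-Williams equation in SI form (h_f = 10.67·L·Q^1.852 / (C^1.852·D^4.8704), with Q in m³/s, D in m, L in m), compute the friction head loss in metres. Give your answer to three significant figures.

h_f ≈ 5.51 m

h_f = 10.67·449·0.196^1.852 / (108^1.852·0.364^4.8704) = 5.513 m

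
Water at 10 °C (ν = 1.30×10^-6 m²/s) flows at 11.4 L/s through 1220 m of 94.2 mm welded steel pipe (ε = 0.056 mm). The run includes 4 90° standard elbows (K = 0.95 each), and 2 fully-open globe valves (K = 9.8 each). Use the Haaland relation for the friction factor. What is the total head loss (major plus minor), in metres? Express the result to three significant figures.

V = 4Q/(πD²) = 1.636 m/s; V²/2g = 0.1364 m
Re = 1.19×10^5, ε/D = 5.94×10^-4 → f = 0.02007 (Haaland)
Major: h_f = f(L/D)·V²/2g = 0.02007·12951·0.1364 = 35.44 m
Minor: ΣK = 23.4; h_m = ΣK·V²/2g = 3.191 m
Total H_L = 35.44 + 3.191 = 38.63 m

H_L ≈ 38.6 m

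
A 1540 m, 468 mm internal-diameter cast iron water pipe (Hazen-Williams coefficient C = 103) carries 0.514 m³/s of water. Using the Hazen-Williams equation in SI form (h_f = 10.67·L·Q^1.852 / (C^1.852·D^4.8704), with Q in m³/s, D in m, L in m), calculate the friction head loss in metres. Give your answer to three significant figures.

h_f = 10.67·1540·0.514^1.852 / (103^1.852·0.468^4.8704) = 36.20 m

h_f ≈ 36.2 m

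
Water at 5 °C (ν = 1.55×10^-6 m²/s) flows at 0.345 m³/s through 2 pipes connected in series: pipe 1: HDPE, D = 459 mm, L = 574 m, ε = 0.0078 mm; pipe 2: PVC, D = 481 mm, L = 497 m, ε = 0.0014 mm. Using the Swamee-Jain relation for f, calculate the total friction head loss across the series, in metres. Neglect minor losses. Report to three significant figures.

Pipe 1: V = 2.085 m/s, Re = 6.17×10^5, ε/D = 1.70×10^-5, f = 0.01292, h_1 = f(L/D)V²/2g = 3.579 m
Pipe 2: V = 1.899 m/s, Re = 5.89×10^5, ε/D = 2.91×10^-6, f = 0.01277, h_2 = f(L/D)V²/2g = 2.424 m
Series → Q common, losses add: H = Σh = 6.003 m

H ≈ 6.00 m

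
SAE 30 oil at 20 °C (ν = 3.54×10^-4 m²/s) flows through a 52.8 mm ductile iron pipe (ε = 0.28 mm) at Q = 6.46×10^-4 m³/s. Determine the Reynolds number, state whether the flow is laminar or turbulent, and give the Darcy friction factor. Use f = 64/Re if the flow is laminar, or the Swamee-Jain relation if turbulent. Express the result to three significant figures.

Re ≈ 44.0; laminar; f = 64/Re ≈ 1.45

V = 4Q/(πD²) = 0.2950 m/s
Re = VD/ν = 0.2950·0.0528/3.54×10^-4 = 44.0
Re < 2300 → laminar → f = 64/Re = 1.454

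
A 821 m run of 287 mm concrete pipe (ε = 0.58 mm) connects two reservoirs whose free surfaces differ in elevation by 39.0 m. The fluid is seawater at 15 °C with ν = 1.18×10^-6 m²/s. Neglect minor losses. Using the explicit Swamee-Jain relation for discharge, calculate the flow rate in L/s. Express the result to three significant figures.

Q ≈ 217 L/s

Swamee-Jain (Type II): Q = -0.965·√(gD⁵h_f/L)·ln[ε/(3.7D) + √(3.17ν²L/(gD³h_f))]
√(gD⁵h_f/L) = √(9.81·0.287⁵·39.0/821) = 0.03012
ε/(3.7D) = 5.46×10^-4; √(3.17ν²L/(gD³h_f)) = 2.00×10^-5
Q = -0.965·0.03012·ln(5.662×10^-4) = 0.2173 m³/s
Check: V = 3.36 m/s, Re = 8.17×10^5, f = 0.02379, h_f = 39.2 m ≈ 39.0 m ✓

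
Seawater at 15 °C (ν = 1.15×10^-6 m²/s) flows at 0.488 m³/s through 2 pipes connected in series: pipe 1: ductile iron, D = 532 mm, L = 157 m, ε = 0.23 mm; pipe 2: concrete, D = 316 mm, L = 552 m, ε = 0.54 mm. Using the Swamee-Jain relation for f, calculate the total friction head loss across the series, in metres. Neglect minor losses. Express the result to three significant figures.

H ≈ 79.3 m

Pipe 1: V = 2.195 m/s, Re = 1.02×10^6, ε/D = 4.32×10^-4, f = 0.01682, h_1 = f(L/D)V²/2g = 1.219 m
Pipe 2: V = 6.222 m/s, Re = 1.71×10^6, ε/D = 0.00171, f = 0.02265, h_2 = f(L/D)V²/2g = 78.07 m
Series → Q common, losses add: H = Σh = 79.29 m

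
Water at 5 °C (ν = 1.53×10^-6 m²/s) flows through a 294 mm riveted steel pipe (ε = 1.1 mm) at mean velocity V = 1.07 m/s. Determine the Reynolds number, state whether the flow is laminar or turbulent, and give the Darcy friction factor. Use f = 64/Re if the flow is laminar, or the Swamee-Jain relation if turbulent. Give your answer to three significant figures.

Re ≈ 2.06×10^5; turbulent; f ≈ 0.0286

Re = VD/ν = 1.070·0.294/1.53×10^-6 = 2.06×10^5
Re > 4000 → turbulent; ε/D = 0.00374
Swamee-Jain: f = 0.02861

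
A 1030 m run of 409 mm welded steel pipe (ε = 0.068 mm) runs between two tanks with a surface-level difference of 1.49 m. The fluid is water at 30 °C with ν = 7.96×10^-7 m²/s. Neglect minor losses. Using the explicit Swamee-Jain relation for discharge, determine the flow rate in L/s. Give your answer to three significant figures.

Q ≈ 115 L/s

Swamee-Jain (Type II): Q = -0.965·√(gD⁵h_f/L)·ln[ε/(3.7D) + √(3.17ν²L/(gD³h_f))]
√(gD⁵h_f/L) = √(9.81·0.409⁵·1.49/1030) = 0.01274
ε/(3.7D) = 4.49×10^-5; √(3.17ν²L/(gD³h_f)) = 4.55×10^-5
Q = -0.965·0.01274·ln(9.042×10^-5) = 0.1145 m³/s
Check: V = 0.872 m/s, Re = 4.48×10^5, f = 0.01535, h_f = 1.50 m ≈ 1.49 m ✓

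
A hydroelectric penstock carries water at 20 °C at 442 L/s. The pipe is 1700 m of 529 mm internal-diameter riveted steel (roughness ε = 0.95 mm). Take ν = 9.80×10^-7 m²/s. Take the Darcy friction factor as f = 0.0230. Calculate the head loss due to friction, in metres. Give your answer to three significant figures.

h_f ≈ 15.2 m

V = 4Q/(πD²) = 4·0.442/(π·0.529²) = 2.011 m/s
h_f = f(L/D)V²/(2g) = 0.02300·(1700/0.529)·2.011²/(2·9.81) = 15.24 m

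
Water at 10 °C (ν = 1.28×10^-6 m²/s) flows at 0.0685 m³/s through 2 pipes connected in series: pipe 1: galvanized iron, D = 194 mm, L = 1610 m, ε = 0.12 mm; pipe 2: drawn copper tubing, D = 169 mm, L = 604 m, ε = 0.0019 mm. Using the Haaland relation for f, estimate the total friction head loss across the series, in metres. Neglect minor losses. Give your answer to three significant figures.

H ≈ 65.4 m

Pipe 1: V = 2.317 m/s, Re = 3.51×10^5, ε/D = 6.19×10^-4, f = 0.01857, h_1 = f(L/D)V²/2g = 42.19 m
Pipe 2: V = 3.054 m/s, Re = 4.03×10^5, ε/D = 1.12×10^-5, f = 0.01369, h_2 = f(L/D)V²/2g = 23.26 m
Series → Q common, losses add: H = Σh = 65.45 m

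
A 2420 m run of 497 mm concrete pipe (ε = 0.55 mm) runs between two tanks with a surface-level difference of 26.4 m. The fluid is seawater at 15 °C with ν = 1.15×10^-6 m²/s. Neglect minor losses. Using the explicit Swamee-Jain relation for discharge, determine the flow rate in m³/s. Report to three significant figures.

Q ≈ 0.443 m³/s

Swamee-Jain (Type II): Q = -0.965·√(gD⁵h_f/L)·ln[ε/(3.7D) + √(3.17ν²L/(gD³h_f))]
√(gD⁵h_f/L) = √(9.81·0.497⁵·26.4/2420) = 0.05697
ε/(3.7D) = 2.99×10^-4; √(3.17ν²L/(gD³h_f)) = 1.79×10^-5
Q = -0.965·0.05697·ln(3.170×10^-4) = 0.4429 m³/s
Check: V = 2.28 m/s, Re = 9.87×10^5, f = 0.02050, h_f = 26.5 m ≈ 26.4 m ✓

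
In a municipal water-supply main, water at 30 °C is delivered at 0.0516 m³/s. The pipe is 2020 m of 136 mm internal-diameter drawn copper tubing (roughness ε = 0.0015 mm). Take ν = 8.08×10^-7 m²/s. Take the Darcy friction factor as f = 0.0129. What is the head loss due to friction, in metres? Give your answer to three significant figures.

V = 4Q/(πD²) = 4·0.0516/(π·0.136²) = 3.552 m/s
h_f = f(L/D)V²/(2g) = 0.01290·(2020/0.136)·3.552²/(2·9.81) = 123.2 m

h_f ≈ 123 m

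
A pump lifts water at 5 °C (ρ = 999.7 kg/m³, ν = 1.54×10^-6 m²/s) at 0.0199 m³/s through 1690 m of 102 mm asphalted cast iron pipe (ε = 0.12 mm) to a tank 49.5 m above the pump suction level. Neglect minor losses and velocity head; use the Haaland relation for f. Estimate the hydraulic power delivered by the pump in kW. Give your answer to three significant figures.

V = 4Q/(πD²) = 2.435 m/s; Re = 1.61×10^5; ε/D = 0.00118; f = 0.02183
h_f = f(L/D)V²/2g = 109.4 m
Total head H = z + h_f = 49.5 + 109.4 = 158.9 m
P_hyd = ρgQH = 999.7·9.81·0.0199·158.9 = 31.00 kW

P_hyd ≈ 31.0 kW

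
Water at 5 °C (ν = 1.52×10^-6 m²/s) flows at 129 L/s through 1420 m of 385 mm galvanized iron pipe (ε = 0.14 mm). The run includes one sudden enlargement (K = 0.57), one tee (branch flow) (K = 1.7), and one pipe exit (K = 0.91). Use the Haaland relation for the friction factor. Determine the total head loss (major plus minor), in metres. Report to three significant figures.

V = 4Q/(πD²) = 1.108 m/s; V²/2g = 0.06258 m
Re = 2.81×10^5, ε/D = 3.64×10^-4 → f = 0.01733 (Haaland)
Major: h_f = f(L/D)·V²/2g = 0.01733·3688·0.06258 = 4.000 m
Minor: ΣK = 3.18; h_m = ΣK·V²/2g = 0.1990 m
Total H_L = 4.000 + 0.1990 = 4.199 m

H_L ≈ 4.20 m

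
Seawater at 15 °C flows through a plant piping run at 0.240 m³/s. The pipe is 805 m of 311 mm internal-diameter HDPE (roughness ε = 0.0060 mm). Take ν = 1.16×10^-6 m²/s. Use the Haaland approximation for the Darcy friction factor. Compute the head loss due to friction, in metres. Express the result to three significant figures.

V = 4Q/(πD²) = 4·0.240/(π·0.311²) = 3.159 m/s
Re = VD/ν = 3.159·0.311/1.16×10^-6 = 8.47×10^5 → turbulent
ε/D = 0.0060/311 = 1.93×10^-5
Haaland: f = 0.01224
h_f = f(L/D)V²/(2g) = 0.01224·(805/0.311)·3.159²/(2·9.81) = 16.12 m

h_f ≈ 16.1 m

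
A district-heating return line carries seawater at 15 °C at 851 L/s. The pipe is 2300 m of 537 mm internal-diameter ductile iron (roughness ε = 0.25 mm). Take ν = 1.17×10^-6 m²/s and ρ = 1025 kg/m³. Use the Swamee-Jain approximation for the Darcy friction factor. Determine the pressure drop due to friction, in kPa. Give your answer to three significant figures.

Δp ≈ 521 kPa

V = 4Q/(πD²) = 4·0.851/(π·0.537²) = 3.757 m/s
Re = VD/ν = 3.757·0.537/1.17×10^-6 = 1.72×10^6 → turbulent
ε/D = 0.25/537 = 4.66×10^-4
Swamee-Jain: f = 0.01683
h_f = f(L/D)V²/(2g) = 0.01683·(2300/0.537)·3.757²/(2·9.81) = 51.86 m
Δp = ρg·h_f = 1025·9.81·51.86 = 521.5 kPa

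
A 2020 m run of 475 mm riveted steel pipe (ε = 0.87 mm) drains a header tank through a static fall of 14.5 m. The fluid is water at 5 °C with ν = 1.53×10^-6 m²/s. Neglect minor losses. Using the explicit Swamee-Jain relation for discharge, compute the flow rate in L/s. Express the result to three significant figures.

Q ≈ 301 L/s

Swamee-Jain (Type II): Q = -0.965·√(gD⁵h_f/L)·ln[ε/(3.7D) + √(3.17ν²L/(gD³h_f))]
√(gD⁵h_f/L) = √(9.81·0.475⁵·14.5/2020) = 0.04126
ε/(3.7D) = 4.95×10^-4; √(3.17ν²L/(gD³h_f)) = 3.14×10^-5
Q = -0.965·0.04126·ln(5.264×10^-4) = 0.3006 m³/s
Check: V = 1.70 m/s, Re = 5.27×10^5, f = 0.02336, h_f = 14.6 m ≈ 14.5 m ✓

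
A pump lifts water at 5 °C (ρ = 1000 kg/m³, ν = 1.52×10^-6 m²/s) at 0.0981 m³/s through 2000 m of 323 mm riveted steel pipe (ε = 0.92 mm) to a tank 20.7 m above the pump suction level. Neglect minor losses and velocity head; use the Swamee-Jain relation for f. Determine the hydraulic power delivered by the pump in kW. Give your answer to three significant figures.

P_hyd ≈ 31.5 kW

V = 4Q/(πD²) = 1.197 m/s; Re = 2.54×10^5; ε/D = 0.00285; f = 0.02650
h_f = f(L/D)V²/2g = 11.99 m
Total head H = z + h_f = 20.7 + 11.99 = 32.69 m
P_hyd = ρgQH = 1000·9.81·0.0981·32.69 = 31.46 kW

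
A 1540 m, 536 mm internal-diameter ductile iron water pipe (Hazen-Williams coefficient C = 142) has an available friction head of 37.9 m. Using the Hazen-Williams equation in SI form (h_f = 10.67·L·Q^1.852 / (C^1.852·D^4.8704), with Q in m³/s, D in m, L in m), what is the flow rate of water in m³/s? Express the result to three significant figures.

Rearranging: Q = [h_f·C^1.852·D^4.8704 / (10.67·L)]^(1/1.852)
Q = [37.9·142^1.852·0.536^4.8704 / (10.67·1540)]^0.540 = 1.038 m³/s

Q ≈ 1.04 m³/s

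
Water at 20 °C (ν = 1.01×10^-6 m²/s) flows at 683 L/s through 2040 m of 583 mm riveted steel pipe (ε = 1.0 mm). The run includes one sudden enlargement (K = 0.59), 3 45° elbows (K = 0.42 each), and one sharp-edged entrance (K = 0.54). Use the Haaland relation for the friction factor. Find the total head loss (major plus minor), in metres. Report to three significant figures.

H_L ≈ 27.3 m

V = 4Q/(πD²) = 2.559 m/s; V²/2g = 0.3336 m
Re = 1.48×10^6, ε/D = 0.00172 → f = 0.02266 (Haaland)
Major: h_f = f(L/D)·V²/2g = 0.02266·3499·0.3336 = 26.46 m
Minor: ΣK = 2.39; h_m = ΣK·V²/2g = 0.7974 m
Total H_L = 26.46 + 0.7974 = 27.25 m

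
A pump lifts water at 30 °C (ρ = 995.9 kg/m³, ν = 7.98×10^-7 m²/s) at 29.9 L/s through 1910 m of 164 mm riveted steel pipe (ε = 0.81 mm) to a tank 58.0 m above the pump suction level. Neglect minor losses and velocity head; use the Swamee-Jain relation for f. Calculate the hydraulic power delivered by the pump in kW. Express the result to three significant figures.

V = 4Q/(πD²) = 1.415 m/s; Re = 2.91×10^5; ε/D = 0.00494; f = 0.03072
h_f = f(L/D)V²/2g = 36.54 m
Total head H = z + h_f = 58.0 + 36.54 = 94.54 m
P_hyd = ρgQH = 995.9·9.81·0.0299·94.54 = 27.62 kW

P_hyd ≈ 27.6 kW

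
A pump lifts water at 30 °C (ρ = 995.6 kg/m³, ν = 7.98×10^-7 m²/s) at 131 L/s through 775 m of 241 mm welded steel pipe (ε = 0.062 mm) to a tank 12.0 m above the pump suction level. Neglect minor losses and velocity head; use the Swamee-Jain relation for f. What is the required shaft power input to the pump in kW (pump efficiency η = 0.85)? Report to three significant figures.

P_shaft ≈ 49.5 kW

V = 4Q/(πD²) = 2.872 m/s; Re = 8.67×10^5; ε/D = 2.57×10^-4; f = 0.01547
h_f = f(L/D)V²/2g = 20.91 m
Total head H = z + h_f = 12.0 + 20.91 = 32.91 m
P_hyd = ρgQH = 995.6·9.81·0.131·32.91 = 42.11 kW
P_shaft = P_hyd/η = 42.11/0.85 = 49.54 kW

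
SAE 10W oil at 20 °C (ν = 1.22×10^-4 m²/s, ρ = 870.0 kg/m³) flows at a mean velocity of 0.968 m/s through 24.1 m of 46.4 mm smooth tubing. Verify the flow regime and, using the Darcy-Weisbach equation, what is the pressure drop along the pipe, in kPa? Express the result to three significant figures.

Δp ≈ 36.8 kPa

Re = VD/ν = 0.968·0.04640/1.22×10^-4 = 368 → laminar (Re < 2300)
f = 64/Re = 0.1738
h_f = f(L/D)V²/(2g) = 0.1738·(24.1/0.04640)·0.968²/(2·9.81) = 4.312 m
Δp = ρg·h_f = 870.0·9.81·4.312 = 36.80 kPa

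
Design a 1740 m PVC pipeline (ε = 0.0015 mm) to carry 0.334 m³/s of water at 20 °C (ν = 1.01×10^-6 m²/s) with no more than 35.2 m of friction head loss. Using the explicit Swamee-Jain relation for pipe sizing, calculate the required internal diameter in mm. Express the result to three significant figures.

D ≈ 352 mm

Swamee-Jain (Type III): D = 0.66·[ε^1.25·(LQ²/(gh_f))^4.75 + ν·Q^9.4·(L/(gh_f))^5.2]^0.04
LQ²/(gh_f) = 0.5621; L/(gh_f) = 5.039
Term 1 = ε^1.25·(…)^4.75 = 3.40×10^-9; Term 2 = ν·Q^9.4·(…)^5.2 = 1.51×10^-7
D = 0.66·(3.40×10^-9 + 1.51×10^-7)^0.04 = 0.3525 m = 352 mm
Check: V = 3.42 m/s, Re = 1.19×10^6, f = 0.01139, h_f = 33.6 m ≈ 35.2 m ✓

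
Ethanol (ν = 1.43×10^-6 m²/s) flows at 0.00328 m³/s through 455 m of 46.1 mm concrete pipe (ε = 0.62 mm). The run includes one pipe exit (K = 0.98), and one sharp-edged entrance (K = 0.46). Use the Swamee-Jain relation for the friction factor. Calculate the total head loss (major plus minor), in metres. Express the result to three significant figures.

V = 4Q/(πD²) = 1.965 m/s; V²/2g = 0.1968 m
Re = 6.34×10^4, ε/D = 0.0134 → f = 0.04312 (Swamee-Jain)
Major: h_f = f(L/D)·V²/2g = 0.04312·9870·0.1968 = 83.76 m
Minor: ΣK = 1.44; h_m = ΣK·V²/2g = 0.2834 m
Total H_L = 83.76 + 0.2834 = 84.04 m

H_L ≈ 84.0 m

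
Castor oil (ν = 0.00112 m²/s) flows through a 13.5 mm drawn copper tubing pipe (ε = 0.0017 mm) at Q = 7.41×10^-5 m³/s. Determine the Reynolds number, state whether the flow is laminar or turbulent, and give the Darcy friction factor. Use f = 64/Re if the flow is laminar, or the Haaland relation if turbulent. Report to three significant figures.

V = 4Q/(πD²) = 0.5177 m/s
Re = VD/ν = 0.5177·0.0135/0.00112 = 6.24
Re < 2300 → laminar → f = 64/Re = 10.26

Re ≈ 6.24; laminar; f = 64/Re ≈ 10.3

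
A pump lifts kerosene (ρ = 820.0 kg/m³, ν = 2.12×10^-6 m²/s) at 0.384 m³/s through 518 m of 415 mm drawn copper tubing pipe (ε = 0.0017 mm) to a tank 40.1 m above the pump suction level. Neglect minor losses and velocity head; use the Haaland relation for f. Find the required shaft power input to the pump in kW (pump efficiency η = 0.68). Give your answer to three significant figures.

V = 4Q/(πD²) = 2.839 m/s; Re = 5.56×10^5; ε/D = 4.10×10^-6; f = 0.01287
h_f = f(L/D)V²/2g = 6.597 m
Total head H = z + h_f = 40.1 + 6.597 = 46.70 m
P_hyd = ρgQH = 820.0·9.81·0.384·46.70 = 144.2 kW
P_shaft = P_hyd/η = 144.2/0.68 = 212.1 kW

P_shaft ≈ 212 kW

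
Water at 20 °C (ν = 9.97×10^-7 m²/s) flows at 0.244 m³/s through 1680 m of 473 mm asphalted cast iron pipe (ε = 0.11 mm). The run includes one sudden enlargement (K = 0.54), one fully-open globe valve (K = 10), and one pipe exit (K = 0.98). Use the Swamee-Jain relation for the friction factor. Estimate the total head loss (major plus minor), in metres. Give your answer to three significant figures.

V = 4Q/(πD²) = 1.389 m/s; V²/2g = 0.09828 m
Re = 6.59×10^5, ε/D = 2.33×10^-4 → f = 0.01549 (Swamee-Jain)
Major: h_f = f(L/D)·V²/2g = 0.01549·3552·0.09828 = 5.408 m
Minor: ΣK = 11.5; h_m = ΣK·V²/2g = 1.132 m
Total H_L = 5.408 + 1.132 = 6.540 m

H_L ≈ 6.54 m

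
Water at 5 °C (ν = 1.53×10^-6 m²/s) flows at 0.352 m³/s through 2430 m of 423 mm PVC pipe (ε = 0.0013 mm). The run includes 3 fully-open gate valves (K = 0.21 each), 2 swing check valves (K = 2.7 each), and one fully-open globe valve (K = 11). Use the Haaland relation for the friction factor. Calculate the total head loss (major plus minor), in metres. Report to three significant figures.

H_L ≈ 28.2 m

V = 4Q/(πD²) = 2.505 m/s; V²/2g = 0.3198 m
Re = 6.93×10^5, ε/D = 3.07×10^-6 → f = 0.01238 (Haaland)
Major: h_f = f(L/D)·V²/2g = 0.01238·5745·0.3198 = 22.73 m
Minor: ΣK = 17.0; h_m = ΣK·V²/2g = 5.446 m
Total H_L = 22.73 + 5.446 = 28.18 m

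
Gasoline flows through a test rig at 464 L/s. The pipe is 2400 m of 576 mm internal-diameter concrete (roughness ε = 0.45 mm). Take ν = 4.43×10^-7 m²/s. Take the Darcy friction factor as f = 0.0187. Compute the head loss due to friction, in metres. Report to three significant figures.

h_f ≈ 12.6 m

V = 4Q/(πD²) = 4·0.464/(π·0.576²) = 1.781 m/s
h_f = f(L/D)V²/(2g) = 0.01870·(2400/0.576)·1.781²/(2·9.81) = 12.59 m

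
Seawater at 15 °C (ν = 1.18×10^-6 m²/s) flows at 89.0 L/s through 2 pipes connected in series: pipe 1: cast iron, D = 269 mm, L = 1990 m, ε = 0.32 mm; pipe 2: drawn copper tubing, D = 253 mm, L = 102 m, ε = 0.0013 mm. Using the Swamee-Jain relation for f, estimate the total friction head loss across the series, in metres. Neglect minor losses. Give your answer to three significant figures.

Pipe 1: V = 1.566 m/s, Re = 3.57×10^5, ε/D = 0.00119, f = 0.02136, h_1 = f(L/D)V²/2g = 19.75 m
Pipe 2: V = 1.770 m/s, Re = 3.80×10^5, ε/D = 5.14×10^-6, f = 0.01383, h_2 = f(L/D)V²/2g = 0.8907 m
Series → Q common, losses add: H = Σh = 20.64 m

H ≈ 20.6 m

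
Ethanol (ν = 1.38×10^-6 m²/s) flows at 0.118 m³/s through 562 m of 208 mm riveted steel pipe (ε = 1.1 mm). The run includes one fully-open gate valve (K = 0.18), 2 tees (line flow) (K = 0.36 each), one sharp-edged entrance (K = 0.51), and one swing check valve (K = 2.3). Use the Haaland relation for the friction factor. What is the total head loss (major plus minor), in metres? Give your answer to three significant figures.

V = 4Q/(πD²) = 3.473 m/s; V²/2g = 0.6147 m
Re = 5.23×10^5, ε/D = 0.00529 → f = 0.03111 (Haaland)
Major: h_f = f(L/D)·V²/2g = 0.03111·2702·0.6147 = 51.67 m
Minor: ΣK = 3.71; h_m = ΣK·V²/2g = 2.280 m
Total H_L = 51.67 + 2.280 = 53.95 m

H_L ≈ 53.9 m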